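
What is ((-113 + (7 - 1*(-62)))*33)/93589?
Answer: -1452/93589 ≈ -0.015515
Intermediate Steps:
((-113 + (7 - 1*(-62)))*33)/93589 = ((-113 + (7 + 62))*33)*(1/93589) = ((-113 + 69)*33)*(1/93589) = -44*33*(1/93589) = -1452*1/93589 = -1452/93589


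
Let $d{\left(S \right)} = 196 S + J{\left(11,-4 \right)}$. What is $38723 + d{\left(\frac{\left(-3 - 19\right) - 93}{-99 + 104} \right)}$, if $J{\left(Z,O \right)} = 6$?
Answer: $34221$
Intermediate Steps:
$d{\left(S \right)} = 6 + 196 S$ ($d{\left(S \right)} = 196 S + 6 = 6 + 196 S$)
$38723 + d{\left(\frac{\left(-3 - 19\right) - 93}{-99 + 104} \right)} = 38723 + \left(6 + 196 \frac{\left(-3 - 19\right) - 93}{-99 + 104}\right) = 38723 + \left(6 + 196 \frac{\left(-3 - 19\right) - 93}{5}\right) = 38723 + \left(6 + 196 \left(-22 - 93\right) \frac{1}{5}\right) = 38723 + \left(6 + 196 \left(\left(-115\right) \frac{1}{5}\right)\right) = 38723 + \left(6 + 196 \left(-23\right)\right) = 38723 + \left(6 - 4508\right) = 38723 - 4502 = 34221$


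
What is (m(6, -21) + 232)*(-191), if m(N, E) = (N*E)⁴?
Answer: -48141093128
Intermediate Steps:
m(N, E) = E⁴*N⁴ (m(N, E) = (E*N)⁴ = E⁴*N⁴)
(m(6, -21) + 232)*(-191) = ((-21)⁴*6⁴ + 232)*(-191) = (194481*1296 + 232)*(-191) = (252047376 + 232)*(-191) = 252047608*(-191) = -48141093128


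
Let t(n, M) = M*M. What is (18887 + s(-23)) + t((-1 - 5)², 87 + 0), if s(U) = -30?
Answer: 26426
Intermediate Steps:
t(n, M) = M²
(18887 + s(-23)) + t((-1 - 5)², 87 + 0) = (18887 - 30) + (87 + 0)² = 18857 + 87² = 18857 + 7569 = 26426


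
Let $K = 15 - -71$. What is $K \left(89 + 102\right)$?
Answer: $16426$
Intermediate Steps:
$K = 86$ ($K = 15 + 71 = 86$)
$K \left(89 + 102\right) = 86 \left(89 + 102\right) = 86 \cdot 191 = 16426$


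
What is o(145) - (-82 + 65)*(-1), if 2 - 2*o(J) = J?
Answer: -177/2 ≈ -88.500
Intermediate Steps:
o(J) = 1 - J/2
o(145) - (-82 + 65)*(-1) = (1 - 1/2*145) - (-82 + 65)*(-1) = (1 - 145/2) - (-17)*(-1) = -143/2 - 1*17 = -143/2 - 17 = -177/2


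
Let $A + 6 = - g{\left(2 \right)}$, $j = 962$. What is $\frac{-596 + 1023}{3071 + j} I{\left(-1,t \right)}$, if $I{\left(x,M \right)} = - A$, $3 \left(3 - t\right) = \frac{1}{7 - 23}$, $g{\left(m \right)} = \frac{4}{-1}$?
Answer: $\frac{854}{4033} \approx 0.21175$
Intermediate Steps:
$g{\left(m \right)} = -4$ ($g{\left(m \right)} = 4 \left(-1\right) = -4$)
$t = \frac{145}{48}$ ($t = 3 - \frac{1}{3 \left(7 - 23\right)} = 3 - \frac{1}{3 \left(-16\right)} = 3 - - \frac{1}{48} = 3 + \frac{1}{48} = \frac{145}{48} \approx 3.0208$)
$A = -2$ ($A = -6 - -4 = -6 + 4 = -2$)
$I{\left(x,M \right)} = 2$ ($I{\left(x,M \right)} = \left(-1\right) \left(-2\right) = 2$)
$\frac{-596 + 1023}{3071 + j} I{\left(-1,t \right)} = \frac{-596 + 1023}{3071 + 962} \cdot 2 = \frac{427}{4033} \cdot 2 = \frac{854}{4033}$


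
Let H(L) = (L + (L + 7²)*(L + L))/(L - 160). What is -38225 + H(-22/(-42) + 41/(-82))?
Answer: -5393511355/141099 ≈ -38225.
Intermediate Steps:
H(L) = (L + 2*L*(49 + L))/(-160 + L) (H(L) = (L + (L + 49)*(2*L))/(-160 + L) = (L + (49 + L)*(2*L))/(-160 + L) = (L + 2*L*(49 + L))/(-160 + L))
-38225 + H(-22/(-42) + 41/(-82)) = -38225 + (-22/(-42) + 41/(-82))*(99 + 2*(-22/(-42) + 41/(-82)))/(-160 + (-22/(-42) + 41/(-82))) = -38225 + (-22*(-1/42) + 41*(-1/82))*(99 + 2*(-22*(-1/42) + 41*(-1/82)))/(-160 + (-22*(-1/42) + 41*(-1/82))) = -38225 + (11/21 - ½)*(99 + 2*(11/21 - ½))/(-160 + (11/21 - ½)) = -38225 + (99 + 2*(1/42))/(42*(-160 + 1/42)) = -38225 + (99 + 1/21)/(42*(-6719/42)) = -38225 + (1/42)*(-42/6719)*(2080/21) = -38225 - 2080/141099 = -5393511355/141099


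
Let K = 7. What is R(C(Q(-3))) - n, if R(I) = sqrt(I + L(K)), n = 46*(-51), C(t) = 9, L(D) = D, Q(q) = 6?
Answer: 2350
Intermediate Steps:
n = -2346
R(I) = sqrt(7 + I) (R(I) = sqrt(I + 7) = sqrt(7 + I))
R(C(Q(-3))) - n = sqrt(7 + 9) - 1*(-2346) = sqrt(16) + 2346 = 4 + 2346 = 2350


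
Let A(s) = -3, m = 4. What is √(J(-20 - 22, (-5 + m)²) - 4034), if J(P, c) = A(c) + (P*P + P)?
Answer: I*√2315 ≈ 48.114*I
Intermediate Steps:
J(P, c) = -3 + P + P² (J(P, c) = -3 + (P*P + P) = -3 + (P² + P) = -3 + (P + P²) = -3 + P + P²)
√(J(-20 - 22, (-5 + m)²) - 4034) = √((-3 + (-20 - 22) + (-20 - 22)²) - 4034) = √((-3 - 42 + (-42)²) - 4034) = √((-3 - 42 + 1764) - 4034) = √(1719 - 4034) = √(-2315) = I*√2315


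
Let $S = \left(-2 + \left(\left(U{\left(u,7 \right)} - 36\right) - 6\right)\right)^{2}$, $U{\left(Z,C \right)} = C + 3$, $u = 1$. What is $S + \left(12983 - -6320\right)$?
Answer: $20459$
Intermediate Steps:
$U{\left(Z,C \right)} = 3 + C$
$S = 1156$ ($S = \left(-2 + \left(\left(\left(3 + 7\right) - 36\right) - 6\right)\right)^{2} = \left(-2 + \left(\left(10 - 36\right) - 6\right)\right)^{2} = \left(-2 - 32\right)^{2} = \left(-34\right)^{2} = 1156$)
$S + \left(12983 - -6320\right) = 1156 + \left(12983 - -6320\right) = 1156 + \left(12983 + 6320\right) = 1156 + 19303 = 20459$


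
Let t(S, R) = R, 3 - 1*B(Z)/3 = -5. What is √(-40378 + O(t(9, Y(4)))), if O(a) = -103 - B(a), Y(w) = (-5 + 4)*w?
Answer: I*√40505 ≈ 201.26*I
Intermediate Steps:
B(Z) = 24 (B(Z) = 9 - 3*(-5) = 9 + 15 = 24)
Y(w) = -w
O(a) = -127 (O(a) = -103 - 1*24 = -103 - 24 = -127)
√(-40378 + O(t(9, Y(4)))) = √(-40378 - 127) = √(-40505) = I*√40505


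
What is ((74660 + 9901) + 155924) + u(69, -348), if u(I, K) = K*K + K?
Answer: 361241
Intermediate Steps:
u(I, K) = K + K**2 (u(I, K) = K**2 + K = K + K**2)
((74660 + 9901) + 155924) + u(69, -348) = ((74660 + 9901) + 155924) - 348*(1 - 348) = (84561 + 155924) - 348*(-347) = 240485 + 120756 = 361241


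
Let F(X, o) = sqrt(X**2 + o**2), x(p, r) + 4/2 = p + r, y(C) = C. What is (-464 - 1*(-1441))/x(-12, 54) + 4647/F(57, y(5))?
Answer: 977/40 + 4647*sqrt(3274)/3274 ≈ 105.64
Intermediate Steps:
x(p, r) = -2 + p + r (x(p, r) = -2 + (p + r) = -2 + p + r)
(-464 - 1*(-1441))/x(-12, 54) + 4647/F(57, y(5)) = (-464 - 1*(-1441))/(-2 - 12 + 54) + 4647/(sqrt(57**2 + 5**2)) = (-464 + 1441)/40 + 4647/(sqrt(3249 + 25)) = 977*(1/40) + 4647/(sqrt(3274)) = 977/40 + 4647*(sqrt(3274)/3274) = 977/40 + 4647*sqrt(3274)/3274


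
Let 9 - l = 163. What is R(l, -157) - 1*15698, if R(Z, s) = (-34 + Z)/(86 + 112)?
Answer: -1554196/99 ≈ -15699.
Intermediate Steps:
l = -154 (l = 9 - 1*163 = 9 - 163 = -154)
R(Z, s) = -17/99 + Z/198 (R(Z, s) = (-34 + Z)/198 = (-34 + Z)*(1/198) = -17/99 + Z/198)
R(l, -157) - 1*15698 = (-17/99 + (1/198)*(-154)) - 1*15698 = (-17/99 - 7/9) - 15698 = -94/99 - 15698 = -1554196/99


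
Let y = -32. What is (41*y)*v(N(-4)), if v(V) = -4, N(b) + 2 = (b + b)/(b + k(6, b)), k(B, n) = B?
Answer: 5248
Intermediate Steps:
N(b) = -2 + 2*b/(6 + b) (N(b) = -2 + (b + b)/(b + 6) = -2 + (2*b)/(6 + b) = -2 + 2*b/(6 + b))
(41*y)*v(N(-4)) = (41*(-32))*(-4) = -1312*(-4) = 5248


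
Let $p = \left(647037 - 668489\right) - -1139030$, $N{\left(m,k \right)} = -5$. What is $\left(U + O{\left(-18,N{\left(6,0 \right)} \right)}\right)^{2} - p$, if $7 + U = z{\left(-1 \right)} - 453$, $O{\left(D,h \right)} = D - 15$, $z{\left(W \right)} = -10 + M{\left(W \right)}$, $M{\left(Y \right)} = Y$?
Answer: $-863562$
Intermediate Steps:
$z{\left(W \right)} = -10 + W$
$O{\left(D,h \right)} = -15 + D$
$U = -471$ ($U = -7 - 464 = -471$)
$p = 1117578$ ($p = -21452 + 1139030 = 1117578$)
$\left(U + O{\left(-18,N{\left(6,0 \right)} \right)}\right)^{2} - p = \left(-471 - 33\right)^{2} - 1117578 = \left(-504\right)^{2} - 1117578 = 254016 - 1117578 = -863562$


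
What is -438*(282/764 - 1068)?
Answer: 89315865/191 ≈ 4.6762e+5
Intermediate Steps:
-438*(282/764 - 1068) = -438*(282*(1/764) - 1068) = -438*(141/382 - 1068) = -438*(-407835/382) = 89315865/191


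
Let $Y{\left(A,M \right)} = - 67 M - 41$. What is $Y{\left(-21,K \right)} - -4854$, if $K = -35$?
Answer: $7158$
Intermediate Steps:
$Y{\left(A,M \right)} = -41 - 67 M$
$Y{\left(-21,K \right)} - -4854 = \left(-41 - -2345\right) - -4854 = \left(-41 + 2345\right) + 4854 = 2304 + 4854 = 7158$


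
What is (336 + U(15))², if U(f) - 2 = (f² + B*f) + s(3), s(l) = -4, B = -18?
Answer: 83521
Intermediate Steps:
U(f) = -2 + f² - 18*f (U(f) = 2 + ((f² - 18*f) - 4) = 2 + (-4 + f² - 18*f) = -2 + f² - 18*f)
(336 + U(15))² = (336 + (-2 + 15² - 18*15))² = (336 + (-2 + 225 - 270))² = (336 - 47)² = 289² = 83521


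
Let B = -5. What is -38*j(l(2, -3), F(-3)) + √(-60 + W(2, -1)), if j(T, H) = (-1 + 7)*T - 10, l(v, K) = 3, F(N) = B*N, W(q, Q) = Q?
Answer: -304 + I*√61 ≈ -304.0 + 7.8102*I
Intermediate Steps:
F(N) = -5*N
j(T, H) = -10 + 6*T (j(T, H) = 6*T - 10 = -10 + 6*T)
-38*j(l(2, -3), F(-3)) + √(-60 + W(2, -1)) = -38*(-10 + 6*3) + √(-60 - 1) = -38*(-10 + 18) + √(-61) = -38*8 + I*√61 = -304 + I*√61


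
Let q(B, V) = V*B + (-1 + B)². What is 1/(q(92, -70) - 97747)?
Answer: -1/95906 ≈ -1.0427e-5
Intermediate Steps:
q(B, V) = (-1 + B)² + B*V (q(B, V) = B*V + (-1 + B)² = (-1 + B)² + B*V)
1/(q(92, -70) - 97747) = 1/(((-1 + 92)² + 92*(-70)) - 97747) = 1/((91² - 6440) - 97747) = 1/((8281 - 6440) - 97747) = 1/(1841 - 97747) = 1/(-95906) = -1/95906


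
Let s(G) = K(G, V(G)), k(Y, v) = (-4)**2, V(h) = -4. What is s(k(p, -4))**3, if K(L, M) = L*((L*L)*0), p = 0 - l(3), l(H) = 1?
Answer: 0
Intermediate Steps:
p = -1 (p = 0 - 1*1 = 0 - 1 = -1)
k(Y, v) = 16
K(L, M) = 0 (K(L, M) = L*(L**2*0) = L*0 = 0)
s(G) = 0
s(k(p, -4))**3 = 0**3 = 0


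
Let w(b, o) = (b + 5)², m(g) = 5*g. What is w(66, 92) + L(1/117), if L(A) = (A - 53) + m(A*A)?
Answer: 68280854/13689 ≈ 4988.0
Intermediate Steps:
w(b, o) = (5 + b)²
L(A) = -53 + A + 5*A² (L(A) = (A - 53) + 5*(A*A) = (-53 + A) + 5*A² = -53 + A + 5*A²)
w(66, 92) + L(1/117) = (5 + 66)² + (-53 + 1/117 + 5*(1/117)²) = 71² + (-53 + 1/117 + 5*(1/117)²) = 5041 + (-53 + 1/117 + 5*(1/13689)) = 5041 + (-53 + 1/117 + 5/13689) = 5041 - 725395/13689 = 68280854/13689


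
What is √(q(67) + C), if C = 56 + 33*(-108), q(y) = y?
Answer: I*√3441 ≈ 58.66*I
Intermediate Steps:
C = -3508 (C = 56 - 3564 = -3508)
√(q(67) + C) = √(67 - 3508) = √(-3441) = I*√3441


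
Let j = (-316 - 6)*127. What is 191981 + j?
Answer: 151087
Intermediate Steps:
j = -40894 (j = -322*127 = -40894)
191981 + j = 191981 - 40894 = 151087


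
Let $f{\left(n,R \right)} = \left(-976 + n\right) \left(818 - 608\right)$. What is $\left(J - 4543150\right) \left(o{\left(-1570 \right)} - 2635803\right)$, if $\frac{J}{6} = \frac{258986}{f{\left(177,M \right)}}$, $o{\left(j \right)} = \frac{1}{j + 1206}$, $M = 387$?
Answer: $\frac{4353405140184515416}{363545} \approx 1.1975 \cdot 10^{13}$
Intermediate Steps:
$f{\left(n,R \right)} = -204960 + 210 n$ ($f{\left(n,R \right)} = \left(-976 + n\right) 210 = -204960 + 210 n$)
$o{\left(j \right)} = \frac{1}{1206 + j}$
$J = - \frac{36998}{3995}$ ($J = 6 \frac{258986}{-204960 + 210 \cdot 177} = 6 \frac{258986}{-204960 + 37170} = 6 \frac{258986}{-167790} = 6 \cdot 258986 \left(- \frac{1}{167790}\right) = 6 \left(- \frac{18499}{11985}\right) = - \frac{36998}{3995} \approx -9.2611$)
$\left(J - 4543150\right) \left(o{\left(-1570 \right)} - 2635803\right) = \left(- \frac{36998}{3995} - 4543150\right) \left(\frac{1}{1206 - 1570} - 2635803\right) = - \frac{18149921248 \left(\frac{1}{-364} - 2635803\right)}{3995} = - \frac{18149921248 \left(- \frac{1}{364} - 2635803\right)}{3995} = \left(- \frac{18149921248}{3995}\right) \left(- \frac{959432293}{364}\right) = \frac{4353405140184515416}{363545}$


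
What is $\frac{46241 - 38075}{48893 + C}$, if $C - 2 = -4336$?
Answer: $\frac{2722}{14853} \approx 0.18326$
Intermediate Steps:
$C = -4334$ ($C = 2 - 4336 = -4334$)
$\frac{46241 - 38075}{48893 + C} = \frac{46241 - 38075}{48893 - 4334} = \frac{8166}{44559} = 8166 \cdot \frac{1}{44559} = \frac{2722}{14853}$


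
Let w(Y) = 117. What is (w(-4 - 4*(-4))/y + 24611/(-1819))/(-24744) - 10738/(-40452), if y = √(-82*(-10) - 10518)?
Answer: 40358817845/151726471656 + 3*I*√9698/6153008 ≈ 0.266 + 4.8015e-5*I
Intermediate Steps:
y = I*√9698 (y = √(820 - 10518) = √(-9698) = I*√9698 ≈ 98.478*I)
(w(-4 - 4*(-4))/y + 24611/(-1819))/(-24744) - 10738/(-40452) = (117/((I*√9698)) + 24611/(-1819))/(-24744) - 10738/(-40452) = (117*(-I*√9698/9698) + 24611*(-1/1819))*(-1/24744) - 10738*(-1/40452) = (-9*I*√9698/746 - 24611/1819)*(-1/24744) + 5369/20226 = (-24611/1819 - 9*I*√9698/746)*(-1/24744) + 5369/20226 = (24611/45009336 + 3*I*√9698/6153008) + 5369/20226 = 40358817845/151726471656 + 3*I*√9698/6153008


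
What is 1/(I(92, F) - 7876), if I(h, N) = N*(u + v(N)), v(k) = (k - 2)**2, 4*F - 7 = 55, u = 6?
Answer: -8/39665 ≈ -0.00020169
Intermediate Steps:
F = 31/2 (F = 7/4 + (1/4)*55 = 7/4 + 55/4 = 31/2 ≈ 15.500)
v(k) = (-2 + k)**2
I(h, N) = N*(6 + (-2 + N)**2)
1/(I(92, F) - 7876) = 1/(31*(6 + (-2 + 31/2)**2)/2 - 7876) = 1/(31*(6 + (27/2)**2)/2 - 7876) = 1/(31*(6 + 729/4)/2 - 7876) = 1/((31/2)*(753/4) - 7876) = 1/(23343/8 - 7876) = 1/(-39665/8) = -8/39665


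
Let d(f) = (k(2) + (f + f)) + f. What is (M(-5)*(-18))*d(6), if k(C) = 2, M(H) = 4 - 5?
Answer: 360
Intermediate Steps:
M(H) = -1
d(f) = 2 + 3*f (d(f) = (2 + (f + f)) + f = (2 + 2*f) + f = 2 + 3*f)
(M(-5)*(-18))*d(6) = (-1*(-18))*(2 + 3*6) = 18*(2 + 18) = 18*20 = 360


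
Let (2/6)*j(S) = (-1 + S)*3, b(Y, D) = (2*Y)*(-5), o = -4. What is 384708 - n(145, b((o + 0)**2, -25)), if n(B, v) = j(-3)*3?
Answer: 384816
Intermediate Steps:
b(Y, D) = -10*Y
j(S) = -9 + 9*S (j(S) = 3*((-1 + S)*3) = 3*(-3 + 3*S) = -9 + 9*S)
n(B, v) = -108 (n(B, v) = (-9 + 9*(-3))*3 = (-9 - 27)*3 = -36*3 = -108)
384708 - n(145, b((o + 0)**2, -25)) = 384708 - 1*(-108) = 384708 + 108 = 384816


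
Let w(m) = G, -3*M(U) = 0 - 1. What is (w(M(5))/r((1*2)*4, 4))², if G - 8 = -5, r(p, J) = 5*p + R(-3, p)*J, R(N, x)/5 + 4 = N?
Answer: 9/10000 ≈ 0.00090000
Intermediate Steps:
R(N, x) = -20 + 5*N
M(U) = ⅓ (M(U) = -(0 - 1)/3 = -⅓*(-1) = ⅓)
r(p, J) = -35*J + 5*p (r(p, J) = 5*p + (-20 + 5*(-3))*J = 5*p + (-20 - 15)*J = 5*p - 35*J = -35*J + 5*p)
G = 3 (G = 8 - 5 = 3)
w(m) = 3
(w(M(5))/r((1*2)*4, 4))² = (3/(-35*4 + 5*((1*2)*4)))² = (3/(-140 + 5*(2*4)))² = (3/(-140 + 5*8))² = (3/(-140 + 40))² = (3/(-100))² = (3*(-1/100))² = (-3/100)² = 9/10000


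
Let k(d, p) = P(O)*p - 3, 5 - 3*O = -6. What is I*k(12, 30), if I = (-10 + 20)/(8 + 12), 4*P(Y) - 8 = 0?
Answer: 57/2 ≈ 28.500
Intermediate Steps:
O = 11/3 (O = 5/3 - ⅓*(-6) = 5/3 + 2 = 11/3 ≈ 3.6667)
P(Y) = 2 (P(Y) = 2 + (¼)*0 = 2 + 0 = 2)
k(d, p) = -3 + 2*p (k(d, p) = 2*p - 3 = -3 + 2*p)
I = ½ (I = 10/20 = 10*(1/20) = ½ ≈ 0.50000)
I*k(12, 30) = (-3 + 2*30)/2 = (-3 + 60)/2 = (½)*57 = 57/2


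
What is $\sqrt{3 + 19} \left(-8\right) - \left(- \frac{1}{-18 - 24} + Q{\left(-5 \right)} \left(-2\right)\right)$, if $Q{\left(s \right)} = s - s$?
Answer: $- \frac{1}{42} - 8 \sqrt{22} \approx -37.547$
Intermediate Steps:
$Q{\left(s \right)} = 0$
$\sqrt{3 + 19} \left(-8\right) - \left(- \frac{1}{-18 - 24} + Q{\left(-5 \right)} \left(-2\right)\right) = \sqrt{3 + 19} \left(-8\right) + \left(\frac{1}{-18 - 24} - 0 \left(-2\right)\right) = \sqrt{22} \left(-8\right) + \left(\frac{1}{-42} - 0\right) = - 8 \sqrt{22} + \left(- \frac{1}{42} + 0\right) = - 8 \sqrt{22} - \frac{1}{42} = - \frac{1}{42} - 8 \sqrt{22}$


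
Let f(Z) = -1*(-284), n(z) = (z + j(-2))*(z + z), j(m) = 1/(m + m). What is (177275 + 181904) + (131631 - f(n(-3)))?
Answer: 490526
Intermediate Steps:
j(m) = 1/(2*m)
n(z) = 2*z*(-¼ + z) (n(z) = (z + (½)/(-2))*(z + z) = (z + (½)*(-½))*(2*z) = (z - ¼)*(2*z) = (-¼ + z)*(2*z) = 2*z*(-¼ + z))
f(Z) = 284
(177275 + 181904) + (131631 - f(n(-3))) = (177275 + 181904) + (131631 - 1*284) = 359179 + (131631 - 284) = 359179 + 131347 = 490526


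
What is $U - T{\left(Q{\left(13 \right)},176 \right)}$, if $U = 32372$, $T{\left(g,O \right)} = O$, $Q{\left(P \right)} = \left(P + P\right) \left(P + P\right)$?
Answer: $32196$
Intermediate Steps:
$Q{\left(P \right)} = 4 P^{2}$ ($Q{\left(P \right)} = 2 P 2 P = 4 P^{2}$)
$U - T{\left(Q{\left(13 \right)},176 \right)} = 32372 - 176 = 32196$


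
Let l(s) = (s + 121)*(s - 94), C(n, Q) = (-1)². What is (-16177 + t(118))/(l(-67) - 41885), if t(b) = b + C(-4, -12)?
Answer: 434/1367 ≈ 0.31748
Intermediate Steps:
C(n, Q) = 1
l(s) = (-94 + s)*(121 + s) (l(s) = (121 + s)*(-94 + s) = (-94 + s)*(121 + s))
t(b) = 1 + b (t(b) = b + 1 = 1 + b)
(-16177 + t(118))/(l(-67) - 41885) = (-16177 + (1 + 118))/((-11374 + (-67)² + 27*(-67)) - 41885) = (-16177 + 119)/((-11374 + 4489 - 1809) - 41885) = -16058/(-8694 - 41885) = -16058/(-50579) = -16058*(-1/50579) = 434/1367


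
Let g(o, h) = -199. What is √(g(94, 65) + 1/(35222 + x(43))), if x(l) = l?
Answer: I*√247480389510/35265 ≈ 14.107*I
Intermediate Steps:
√(g(94, 65) + 1/(35222 + x(43))) = √(-199 + 1/(35222 + 43)) = √(-199 + 1/35265) = √(-7017734/35265) = I*√247480389510/35265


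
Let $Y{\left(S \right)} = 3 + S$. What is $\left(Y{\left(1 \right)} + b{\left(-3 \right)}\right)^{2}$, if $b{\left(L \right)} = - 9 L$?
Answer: $961$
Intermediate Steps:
$\left(Y{\left(1 \right)} + b{\left(-3 \right)}\right)^{2} = \left(\left(3 + 1\right) - -27\right)^{2} = \left(4 + 27\right)^{2} = 31^{2} = 961$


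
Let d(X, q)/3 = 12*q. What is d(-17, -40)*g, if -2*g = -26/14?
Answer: -9360/7 ≈ -1337.1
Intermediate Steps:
g = 13/14 (g = -(-13)/14 = -½*(-13/7) = 13/14 ≈ 0.92857)
d(X, q) = 36*q (d(X, q) = 3*(12*q) = 36*q)
d(-17, -40)*g = (36*(-40))*(13/14) = -1440*13/14 = -9360/7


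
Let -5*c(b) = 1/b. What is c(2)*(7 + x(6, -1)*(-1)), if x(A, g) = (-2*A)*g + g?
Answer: 2/5 ≈ 0.40000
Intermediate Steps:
c(b) = -1/(5*b)
x(A, g) = g - 2*A*g (x(A, g) = -2*A*g + g = g - 2*A*g)
c(2)*(7 + x(6, -1)*(-1)) = (-1/5/2)*(7 - (1 - 2*6)*(-1)) = (-1/5*1/2)*(7 - (1 - 12)*(-1)) = -(7 - 1*(-11)*(-1))/10 = -(7 + 11*(-1))/10 = -(7 - 11)/10 = -1/10*(-4) = 2/5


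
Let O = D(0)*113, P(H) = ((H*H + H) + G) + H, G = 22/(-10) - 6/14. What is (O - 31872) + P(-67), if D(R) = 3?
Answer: -951322/35 ≈ -27181.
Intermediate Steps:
G = -92/35 (G = 22*(-1/10) - 6*1/14 = -11/5 - 3/7 = -92/35 ≈ -2.6286)
P(H) = -92/35 + H**2 + 2*H (P(H) = ((H*H + H) - 92/35) + H = ((H**2 + H) - 92/35) + H = ((H + H**2) - 92/35) + H = (-92/35 + H + H**2) + H = -92/35 + H**2 + 2*H)
O = 339 (O = 3*113 = 339)
(O - 31872) + P(-67) = (339 - 31872) + (-92/35 + (-67)**2 + 2*(-67)) = -31533 + (-92/35 + 4489 - 134) = -31533 + 152333/35 = -951322/35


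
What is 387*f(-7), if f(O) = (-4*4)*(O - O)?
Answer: 0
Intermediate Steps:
f(O) = 0 (f(O) = -16*0 = 0)
387*f(-7) = 387*0 = 0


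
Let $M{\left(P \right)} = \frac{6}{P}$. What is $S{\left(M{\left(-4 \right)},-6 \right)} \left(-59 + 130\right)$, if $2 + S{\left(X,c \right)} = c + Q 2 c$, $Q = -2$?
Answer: $1136$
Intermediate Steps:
$S{\left(X,c \right)} = -2 - 3 c$ ($S{\left(X,c \right)} = -2 + \left(c + \left(-2\right) 2 c\right) = -2 + \left(c - 4 c\right) = -2 - 3 c$)
$S{\left(M{\left(-4 \right)},-6 \right)} \left(-59 + 130\right) = \left(-2 - -18\right) \left(-59 + 130\right) = \left(-2 + 18\right) 71 = 16 \cdot 71 = 1136$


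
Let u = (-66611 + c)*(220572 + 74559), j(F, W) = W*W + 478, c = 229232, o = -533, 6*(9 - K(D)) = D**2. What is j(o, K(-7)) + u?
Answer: 1727801957869/36 ≈ 4.7995e+10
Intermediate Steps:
K(D) = 9 - D**2/6
j(F, W) = 478 + W**2 (j(F, W) = W**2 + 478 = 478 + W**2)
u = 47994498351 (u = (-66611 + 229232)*(220572 + 74559) = 162621*295131 = 47994498351)
j(o, K(-7)) + u = (478 + (9 - 1/6*(-7)**2)**2) + 47994498351 = (478 + (9 - 1/6*49)**2) + 47994498351 = (478 + (9 - 49/6)**2) + 47994498351 = (478 + (5/6)**2) + 47994498351 = (478 + 25/36) + 47994498351 = 17233/36 + 47994498351 = 1727801957869/36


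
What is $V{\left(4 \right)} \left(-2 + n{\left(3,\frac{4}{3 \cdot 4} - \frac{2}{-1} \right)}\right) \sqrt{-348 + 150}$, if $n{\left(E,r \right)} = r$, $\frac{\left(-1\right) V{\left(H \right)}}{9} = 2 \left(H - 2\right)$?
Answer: $- 36 i \sqrt{22} \approx - 168.85 i$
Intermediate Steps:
$V{\left(H \right)} = 36 - 18 H$ ($V{\left(H \right)} = - 9 \cdot 2 \left(H - 2\right) = - 9 \cdot 2 \left(-2 + H\right) = - 9 \left(-4 + 2 H\right) = 36 - 18 H$)
$V{\left(4 \right)} \left(-2 + n{\left(3,\frac{4}{3 \cdot 4} - \frac{2}{-1} \right)}\right) \sqrt{-348 + 150} = \left(36 - 72\right) \left(-2 + \left(\frac{4}{3 \cdot 4} - \frac{2}{-1}\right)\right) \sqrt{-348 + 150} = \left(36 - 72\right) \left(-2 + \left(\frac{4}{12} - -2\right)\right) \sqrt{-198} = - 36 \left(-2 + \left(4 \cdot \frac{1}{12} + 2\right)\right) 3 i \sqrt{22} = - 36 \left(-2 + \left(\frac{1}{3} + 2\right)\right) 3 i \sqrt{22} = - 36 \left(-2 + \frac{7}{3}\right) 3 i \sqrt{22} = \left(-36\right) \frac{1}{3} \cdot 3 i \sqrt{22} = - 12 \cdot 3 i \sqrt{22} = - 36 i \sqrt{22}$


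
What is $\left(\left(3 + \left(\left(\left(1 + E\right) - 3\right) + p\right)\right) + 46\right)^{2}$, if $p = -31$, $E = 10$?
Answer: $676$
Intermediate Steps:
$\left(\left(3 + \left(\left(\left(1 + E\right) - 3\right) + p\right)\right) + 46\right)^{2} = \left(\left(3 + \left(\left(\left(1 + 10\right) - 3\right) - 31\right)\right) + 46\right)^{2} = \left(\left(3 + \left(\left(11 - 3\right) - 31\right)\right) + 46\right)^{2} = \left(\left(3 + \left(8 - 31\right)\right) + 46\right)^{2} = \left(\left(3 - 23\right) + 46\right)^{2} = \left(-20 + 46\right)^{2} = 26^{2} = 676$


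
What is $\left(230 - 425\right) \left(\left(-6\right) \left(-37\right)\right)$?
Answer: $-43290$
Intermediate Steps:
$\left(230 - 425\right) \left(\left(-6\right) \left(-37\right)\right) = \left(-195\right) 222 = -43290$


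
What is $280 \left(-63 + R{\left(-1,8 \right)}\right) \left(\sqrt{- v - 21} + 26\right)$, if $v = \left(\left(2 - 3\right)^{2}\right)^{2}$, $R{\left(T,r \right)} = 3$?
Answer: $-436800 - 16800 i \sqrt{22} \approx -4.368 \cdot 10^{5} - 78799.0 i$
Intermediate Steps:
$v = 1$ ($v = \left(\left(-1\right)^{2}\right)^{2} = 1^{2} = 1$)
$280 \left(-63 + R{\left(-1,8 \right)}\right) \left(\sqrt{- v - 21} + 26\right) = 280 \left(-63 + 3\right) \left(\sqrt{\left(-1\right) 1 - 21} + 26\right) = 280 \left(- 60 \left(\sqrt{-1 - 21} + 26\right)\right) = 280 \left(- 60 \left(\sqrt{-22} + 26\right)\right) = 280 \left(- 60 \left(i \sqrt{22} + 26\right)\right) = 280 \left(- 60 \left(26 + i \sqrt{22}\right)\right) = 280 \left(-1560 - 60 i \sqrt{22}\right) = -436800 - 16800 i \sqrt{22}$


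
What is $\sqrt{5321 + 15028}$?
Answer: $3 \sqrt{2261} \approx 142.65$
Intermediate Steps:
$\sqrt{5321 + 15028} = \sqrt{20349} = 3 \sqrt{2261}$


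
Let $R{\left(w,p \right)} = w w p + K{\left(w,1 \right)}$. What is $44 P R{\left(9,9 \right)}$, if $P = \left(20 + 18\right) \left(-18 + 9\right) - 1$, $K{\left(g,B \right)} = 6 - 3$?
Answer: $-11047344$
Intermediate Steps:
$K{\left(g,B \right)} = 3$ ($K{\left(g,B \right)} = 6 - 3 = 3$)
$R{\left(w,p \right)} = 3 + p w^{2}$ ($R{\left(w,p \right)} = w w p + 3 = w^{2} p + 3 = p w^{2} + 3 = 3 + p w^{2}$)
$P = -343$ ($P = 38 \left(-9\right) - 1 = -342 - 1 = -343$)
$44 P R{\left(9,9 \right)} = 44 \left(-343\right) \left(3 + 9 \cdot 9^{2}\right) = - 15092 \left(3 + 9 \cdot 81\right) = - 15092 \left(3 + 729\right) = \left(-15092\right) 732 = -11047344$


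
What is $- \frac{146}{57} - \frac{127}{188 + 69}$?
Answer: $- \frac{44761}{14649} \approx -3.0556$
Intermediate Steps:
$- \frac{146}{57} - \frac{127}{188 + 69} = \left(-146\right) \frac{1}{57} - \frac{127}{257} = - \frac{146}{57} - \frac{127}{257} = - \frac{44761}{14649}$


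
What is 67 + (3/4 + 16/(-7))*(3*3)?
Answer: 1489/28 ≈ 53.179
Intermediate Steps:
67 + (3/4 + 16/(-7))*(3*3) = 67 + (3*(¼) + 16*(-⅐))*9 = 67 + (¾ - 16/7)*9 = 67 - 43/28*9 = 67 - 387/28 = 1489/28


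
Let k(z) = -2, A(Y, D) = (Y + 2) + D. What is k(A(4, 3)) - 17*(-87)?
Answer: 1477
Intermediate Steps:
A(Y, D) = 2 + D + Y (A(Y, D) = (2 + Y) + D = 2 + D + Y)
k(A(4, 3)) - 17*(-87) = -2 - 17*(-87) = -2 + 1479 = 1477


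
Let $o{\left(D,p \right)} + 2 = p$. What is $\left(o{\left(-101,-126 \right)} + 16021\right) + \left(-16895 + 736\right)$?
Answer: $-266$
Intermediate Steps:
$o{\left(D,p \right)} = -2 + p$
$\left(o{\left(-101,-126 \right)} + 16021\right) + \left(-16895 + 736\right) = \left(\left(-2 - 126\right) + 16021\right) + \left(-16895 + 736\right) = \left(-128 + 16021\right) - 16159 = 15893 - 16159 = -266$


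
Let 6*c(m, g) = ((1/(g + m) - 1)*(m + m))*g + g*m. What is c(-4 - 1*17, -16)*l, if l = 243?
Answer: -530712/37 ≈ -14344.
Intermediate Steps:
c(m, g) = g*m/6 + g*m*(-1 + 1/(g + m))/3 (c(m, g) = (((1/(g + m) - 1)*(m + m))*g + g*m)/6 = (((-1 + 1/(g + m))*(2*m))*g + g*m)/6 = ((2*m*(-1 + 1/(g + m)))*g + g*m)/6 = (2*g*m*(-1 + 1/(g + m)) + g*m)/6 = (g*m + 2*g*m*(-1 + 1/(g + m)))/6 = g*m/6 + g*m*(-1 + 1/(g + m))/3)
c(-4 - 1*17, -16)*l = ((⅙)*(-16)*(-4 - 1*17)*(2 - 1*(-16) - (-4 - 1*17))/(-16 + (-4 - 1*17)))*243 = ((⅙)*(-16)*(-4 - 17)*(2 + 16 - (-4 - 17))/(-16 + (-4 - 17)))*243 = ((⅙)*(-16)*(-21)*(2 + 16 - 1*(-21))/(-16 - 21))*243 = ((⅙)*(-16)*(-21)*(2 + 16 + 21)/(-37))*243 = ((⅙)*(-16)*(-21)*(-1/37)*39)*243 = -2184/37*243 = -530712/37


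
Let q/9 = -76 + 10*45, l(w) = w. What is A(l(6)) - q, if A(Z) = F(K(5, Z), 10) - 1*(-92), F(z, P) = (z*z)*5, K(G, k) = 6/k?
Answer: -3269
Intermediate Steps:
F(z, P) = 5*z² (F(z, P) = z²*5 = 5*z²)
A(Z) = 92 + 180/Z² (A(Z) = 5*(6/Z)² - 1*(-92) = 5*(36/Z²) + 92 = 180/Z² + 92 = 92 + 180/Z²)
q = 3366 (q = 9*(-76 + 10*45) = 9*(-76 + 450) = 9*374 = 3366)
A(l(6)) - q = (92 + 180/6²) - 1*3366 = (92 + 180*(1/36)) - 3366 = (92 + 5) - 3366 = 97 - 3366 = -3269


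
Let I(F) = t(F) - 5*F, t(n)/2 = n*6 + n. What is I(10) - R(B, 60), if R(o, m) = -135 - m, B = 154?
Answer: 285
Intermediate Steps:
t(n) = 14*n (t(n) = 2*(n*6 + n) = 2*(6*n + n) = 2*(7*n) = 14*n)
I(F) = 9*F (I(F) = 14*F - 5*F = 9*F)
I(10) - R(B, 60) = 9*10 - (-135 - 1*60) = 90 - (-135 - 60) = 90 - 1*(-195) = 90 + 195 = 285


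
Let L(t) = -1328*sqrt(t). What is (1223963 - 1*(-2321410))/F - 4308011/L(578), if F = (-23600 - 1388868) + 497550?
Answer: -3545373/914918 + 4308011*sqrt(2)/45152 ≈ 131.06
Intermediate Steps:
F = -914918 (F = -1412468 + 497550 = -914918)
(1223963 - 1*(-2321410))/F - 4308011/L(578) = (1223963 - 1*(-2321410))/(-914918) - 4308011*(-sqrt(2)/45152) = (1223963 + 2321410)*(-1/914918) - 4308011*(-sqrt(2)/45152) = 3545373*(-1/914918) - 4308011*(-sqrt(2)/45152) = -3545373/914918 - (-4308011)*sqrt(2)/45152 = -3545373/914918 + 4308011*sqrt(2)/45152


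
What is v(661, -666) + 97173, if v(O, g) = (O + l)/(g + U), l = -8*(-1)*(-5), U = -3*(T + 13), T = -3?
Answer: 22543929/232 ≈ 97172.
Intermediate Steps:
U = -30 (U = -3*(-3 + 13) = -3*10 = -30)
l = -40 (l = 8*(-5) = -40)
v(O, g) = (-40 + O)/(-30 + g) (v(O, g) = (O - 40)/(g - 30) = (-40 + O)/(-30 + g))
v(661, -666) + 97173 = (-40 + 661)/(-30 - 666) + 97173 = 621/(-696) + 97173 = -1/696*621 + 97173 = -207/232 + 97173 = 22543929/232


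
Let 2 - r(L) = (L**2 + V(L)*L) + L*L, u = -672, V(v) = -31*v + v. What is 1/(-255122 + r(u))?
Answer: 1/12389232 ≈ 8.0715e-8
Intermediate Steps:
V(v) = -30*v
r(L) = 2 + 28*L**2 (r(L) = 2 - ((L**2 + (-30*L)*L) + L*L) = 2 - ((L**2 - 30*L**2) + L**2) = 2 - (-29*L**2 + L**2) = 2 - (-28)*L**2 = 2 + 28*L**2)
1/(-255122 + r(u)) = 1/(-255122 + (2 + 28*(-672)**2)) = 1/(-255122 + (2 + 28*451584)) = 1/(-255122 + (2 + 12644352)) = 1/(-255122 + 12644354) = 1/12389232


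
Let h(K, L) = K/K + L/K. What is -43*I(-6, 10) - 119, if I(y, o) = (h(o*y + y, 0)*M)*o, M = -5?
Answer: 2031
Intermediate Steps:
h(K, L) = 1 + L/K
I(y, o) = -5*o (I(y, o) = ((((o*y + y) + 0)/(o*y + y))*(-5))*o = ((((y + o*y) + 0)/(y + o*y))*(-5))*o = (((y + o*y)/(y + o*y))*(-5))*o = (1*(-5))*o = -5*o)
-43*I(-6, 10) - 119 = -(-215)*10 - 119 = -43*(-50) - 119 = 2150 - 119 = 2031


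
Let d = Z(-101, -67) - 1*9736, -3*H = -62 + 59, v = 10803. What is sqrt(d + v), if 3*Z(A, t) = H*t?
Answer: sqrt(9402)/3 ≈ 32.321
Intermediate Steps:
H = 1 (H = -(-62 + 59)/3 = -1/3*(-3) = 1)
Z(A, t) = t/3 (Z(A, t) = (1*t)/3 = t/3)
d = -29275/3 (d = (1/3)*(-67) - 1*9736 = -67/3 - 9736 = -29275/3 ≈ -9758.3)
sqrt(d + v) = sqrt(-29275/3 + 10803) = sqrt(3134/3) = sqrt(9402)/3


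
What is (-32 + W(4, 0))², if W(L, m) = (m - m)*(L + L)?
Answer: 1024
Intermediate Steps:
W(L, m) = 0 (W(L, m) = 0*(2*L) = 0)
(-32 + W(4, 0))² = (-32 + 0)² = (-32)² = 1024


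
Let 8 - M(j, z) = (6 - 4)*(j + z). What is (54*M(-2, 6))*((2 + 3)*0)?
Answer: 0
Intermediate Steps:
M(j, z) = 8 - 2*j - 2*z (M(j, z) = 8 - (6 - 4)*(j + z) = 8 - 2*(j + z) = 8 - (2*j + 2*z) = 8 + (-2*j - 2*z) = 8 - 2*j - 2*z)
(54*M(-2, 6))*((2 + 3)*0) = (54*(8 - 2*(-2) - 2*6))*((2 + 3)*0) = (54*(8 + 4 - 12))*(5*0) = (54*0)*0 = 0*0 = 0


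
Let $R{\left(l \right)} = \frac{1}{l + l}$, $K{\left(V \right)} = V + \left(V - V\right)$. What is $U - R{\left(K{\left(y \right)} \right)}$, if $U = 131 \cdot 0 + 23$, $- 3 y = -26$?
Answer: $\frac{1193}{52} \approx 22.942$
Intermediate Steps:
$y = \frac{26}{3}$ ($y = \left(- \frac{1}{3}\right) \left(-26\right) = \frac{26}{3} \approx 8.6667$)
$U = 23$ ($U = 0 + 23 = 23$)
$K{\left(V \right)} = V$ ($K{\left(V \right)} = V + 0 = V$)
$R{\left(l \right)} = \frac{1}{2 l}$
$U - R{\left(K{\left(y \right)} \right)} = 23 - \frac{1}{2 \cdot \frac{26}{3}} = 23 - \frac{1}{2} \cdot \frac{3}{26} = 23 - \frac{3}{52} = \frac{1193}{52}$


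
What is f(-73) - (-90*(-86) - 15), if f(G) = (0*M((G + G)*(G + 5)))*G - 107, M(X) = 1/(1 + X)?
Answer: -7832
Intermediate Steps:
f(G) = -107 (f(G) = (0/(1 + (G + G)*(G + 5)))*G - 107 = (0/(1 + (2*G)*(5 + G)))*G - 107 = (0/(1 + 2*G*(5 + G)))*G - 107 = 0*G - 107 = 0 - 107 = -107)
f(-73) - (-90*(-86) - 15) = -107 - (-90*(-86) - 15) = -107 - (7740 - 15) = -107 - 1*7725 = -107 - 7725 = -7832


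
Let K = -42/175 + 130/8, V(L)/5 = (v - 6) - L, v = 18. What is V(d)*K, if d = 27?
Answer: -4803/4 ≈ -1200.8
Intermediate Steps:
V(L) = 60 - 5*L (V(L) = 5*((18 - 6) - L) = 5*(12 - L) = 60 - 5*L)
K = 1601/100 (K = -42*1/175 + 130*(⅛) = -6/25 + 65/4 = 1601/100 ≈ 16.010)
V(d)*K = (60 - 5*27)*(1601/100) = (60 - 135)*(1601/100) = -75*1601/100 = -4803/4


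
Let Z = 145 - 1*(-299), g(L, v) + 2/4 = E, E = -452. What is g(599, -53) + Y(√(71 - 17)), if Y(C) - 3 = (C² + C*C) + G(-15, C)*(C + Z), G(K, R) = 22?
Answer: 18853/2 + 66*√6 ≈ 9588.2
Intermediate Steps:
g(L, v) = -905/2 (g(L, v) = -½ - 452 = -905/2)
Z = 444 (Z = 145 + 299 = 444)
Y(C) = 9771 + 2*C² + 22*C (Y(C) = 3 + ((C² + C*C) + 22*(C + 444)) = 3 + ((C² + C²) + 22*(444 + C)) = 3 + (2*C² + (9768 + 22*C)) = 3 + (9768 + 2*C² + 22*C) = 9771 + 2*C² + 22*C)
g(599, -53) + Y(√(71 - 17)) = -905/2 + (9771 + 2*(√(71 - 17))² + 22*√(71 - 17)) = -905/2 + (9771 + 2*(√54)² + 22*√54) = -905/2 + (9771 + 2*(3*√6)² + 22*(3*√6)) = -905/2 + (9771 + 2*54 + 66*√6) = -905/2 + (9771 + 108 + 66*√6) = -905/2 + (9879 + 66*√6) = 18853/2 + 66*√6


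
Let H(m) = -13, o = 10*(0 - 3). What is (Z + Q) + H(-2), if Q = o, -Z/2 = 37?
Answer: -117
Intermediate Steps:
Z = -74 (Z = -2*37 = -74)
o = -30 (o = 10*(-3) = -30)
Q = -30
(Z + Q) + H(-2) = (-74 - 30) - 13 = -104 - 13 = -117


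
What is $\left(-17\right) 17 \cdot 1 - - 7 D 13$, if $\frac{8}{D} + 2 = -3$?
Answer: $- \frac{2173}{5} \approx -434.6$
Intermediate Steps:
$D = - \frac{8}{5}$ ($D = \frac{8}{-2 - 3} = \frac{8}{-5} = 8 \left(- \frac{1}{5}\right) = - \frac{8}{5} \approx -1.6$)
$\left(-17\right) 17 \cdot 1 - - 7 D 13 = \left(-17\right) 17 \cdot 1 - \left(-7\right) \left(- \frac{8}{5}\right) 13 = \left(-289\right) 1 - \frac{56}{5} \cdot 13 = -289 - \frac{728}{5} = - \frac{2173}{5}$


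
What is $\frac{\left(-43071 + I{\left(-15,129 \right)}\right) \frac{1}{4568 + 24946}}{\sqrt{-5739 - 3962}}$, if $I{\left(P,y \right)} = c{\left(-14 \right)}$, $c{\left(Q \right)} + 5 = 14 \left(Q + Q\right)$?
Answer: $\frac{21734 i \sqrt{9701}}{143157657} \approx 0.014953 i$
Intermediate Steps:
$c{\left(Q \right)} = -5 + 28 Q$ ($c{\left(Q \right)} = -5 + 14 \left(Q + Q\right) = -5 + 14 \cdot 2 Q = -5 + 28 Q$)
$I{\left(P,y \right)} = -397$ ($I{\left(P,y \right)} = -5 + 28 \left(-14\right) = -5 - 392 = -397$)
$\frac{\left(-43071 + I{\left(-15,129 \right)}\right) \frac{1}{4568 + 24946}}{\sqrt{-5739 - 3962}} = \frac{\left(-43071 - 397\right) \frac{1}{4568 + 24946}}{\sqrt{-5739 - 3962}} = \frac{\left(-43468\right) \frac{1}{29514}}{\sqrt{-9701}} = \frac{\left(-43468\right) \frac{1}{29514}}{i \sqrt{9701}} = - \frac{21734 \left(- \frac{i \sqrt{9701}}{9701}\right)}{14757} = \frac{21734 i \sqrt{9701}}{143157657}$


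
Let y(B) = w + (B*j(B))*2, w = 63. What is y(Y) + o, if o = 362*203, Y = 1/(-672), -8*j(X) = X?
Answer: 132854206463/1806336 ≈ 73549.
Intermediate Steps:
j(X) = -X/8
Y = -1/672 ≈ -0.0014881
o = 73486
y(B) = 63 - B²/4 (y(B) = 63 + (B*(-B/8))*2 = 63 - B²/8*2 = 63 - B²/4)
y(Y) + o = (63 - (-1/672)²/4) + 73486 = (63 - ¼*1/451584) + 73486 = (63 - 1/1806336) + 73486 = 113799167/1806336 + 73486 = 132854206463/1806336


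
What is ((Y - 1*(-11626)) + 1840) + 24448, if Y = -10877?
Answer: 27037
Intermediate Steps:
((Y - 1*(-11626)) + 1840) + 24448 = ((-10877 - 1*(-11626)) + 1840) + 24448 = ((-10877 + 11626) + 1840) + 24448 = (749 + 1840) + 24448 = 2589 + 24448 = 27037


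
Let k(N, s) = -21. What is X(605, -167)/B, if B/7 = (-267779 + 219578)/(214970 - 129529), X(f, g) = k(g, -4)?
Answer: 85441/16067 ≈ 5.3178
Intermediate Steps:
X(f, g) = -21
B = -337407/85441 (B = 7*((-267779 + 219578)/(214970 - 129529)) = 7*(-48201/85441) = -337407/85441 ≈ -3.9490)
X(605, -167)/B = -21/(-337407/85441) = -21*(-85441/337407) = 85441/16067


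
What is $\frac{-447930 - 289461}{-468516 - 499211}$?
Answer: $\frac{737391}{967727} \approx 0.76198$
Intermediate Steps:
$\frac{-447930 - 289461}{-468516 - 499211} = \frac{-447930 - 289461}{-967727} = \left(-737391\right) \left(- \frac{1}{967727}\right) = \frac{737391}{967727}$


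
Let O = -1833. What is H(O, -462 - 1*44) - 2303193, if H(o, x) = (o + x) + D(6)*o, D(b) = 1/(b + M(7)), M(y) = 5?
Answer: -25362685/11 ≈ -2.3057e+6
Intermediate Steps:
D(b) = 1/(5 + b) (D(b) = 1/(b + 5) = 1/(5 + b))
H(o, x) = x + 12*o/11 (H(o, x) = (o + x) + o/(5 + 6) = (o + x) + o/11 = x + 12*o/11)
H(O, -462 - 1*44) - 2303193 = ((-462 - 1*44) + (12/11)*(-1833)) - 2303193 = ((-462 - 44) - 21996/11) - 2303193 = (-506 - 21996/11) - 2303193 = -27562/11 - 2303193 = -25362685/11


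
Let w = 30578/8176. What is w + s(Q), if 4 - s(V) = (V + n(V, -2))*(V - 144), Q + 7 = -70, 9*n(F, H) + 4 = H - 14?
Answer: -643873655/36792 ≈ -17500.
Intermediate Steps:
n(F, H) = -2 + H/9 (n(F, H) = -4/9 + (H - 14)/9 = -4/9 + (-14 + H)/9 = -4/9 + (-14/9 + H/9) = -2 + H/9)
Q = -77 (Q = -7 - 70 = -77)
s(V) = 4 - (-144 + V)*(-20/9 + V) (s(V) = 4 - (V + (-2 + (1/9)*(-2)))*(V - 144) = 4 - (V + (-2 - 2/9))*(-144 + V) = 4 - (V - 20/9)*(-144 + V) = 4 - (-20/9 + V)*(-144 + V) = 4 - (-144 + V)*(-20/9 + V))
w = 15289/4088 (w = 30578*(1/8176) = 15289/4088 ≈ 3.7400)
w + s(Q) = 15289/4088 + (-316 - 1*(-77)**2 + (1316/9)*(-77)) = 15289/4088 + (-316 - 1*5929 - 101332/9) = 15289/4088 + (-316 - 5929 - 101332/9) = 15289/4088 - 157537/9 = -643873655/36792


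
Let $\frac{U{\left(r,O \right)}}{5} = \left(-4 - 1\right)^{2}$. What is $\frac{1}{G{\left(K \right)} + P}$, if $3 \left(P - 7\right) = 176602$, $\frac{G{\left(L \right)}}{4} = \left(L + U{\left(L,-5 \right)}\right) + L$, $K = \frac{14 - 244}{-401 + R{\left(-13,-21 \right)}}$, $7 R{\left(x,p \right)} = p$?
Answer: $\frac{303}{17991803} \approx 1.6841 \cdot 10^{-5}$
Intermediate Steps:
$U{\left(r,O \right)} = 125$ ($U{\left(r,O \right)} = 5 \left(-4 - 1\right)^{2} = 5 \left(-5\right)^{2} = 5 \cdot 25 = 125$)
$R{\left(x,p \right)} = \frac{p}{7}$
$K = \frac{115}{202}$ ($K = \frac{14 - 244}{-401 + \frac{1}{7} \left(-21\right)} = - \frac{230}{-401 - 3} = - \frac{230}{-404} = \left(-230\right) \left(- \frac{1}{404}\right) = \frac{115}{202} \approx 0.56931$)
$G{\left(L \right)} = 500 + 8 L$ ($G{\left(L \right)} = 4 \left(\left(L + 125\right) + L\right) = 4 \left(\left(125 + L\right) + L\right) = 4 \left(125 + 2 L\right) = 500 + 8 L$)
$P = \frac{176623}{3}$ ($P = 7 + \frac{1}{3} \cdot 176602 = 7 + \frac{176602}{3} = \frac{176623}{3} \approx 58874.0$)
$\frac{1}{G{\left(K \right)} + P} = \frac{1}{\left(500 + 8 \cdot \frac{115}{202}\right) + \frac{176623}{3}} = \frac{1}{\left(500 + \frac{460}{101}\right) + \frac{176623}{3}} = \frac{1}{\frac{50960}{101} + \frac{176623}{3}} = \frac{1}{\frac{17991803}{303}} = \frac{303}{17991803}$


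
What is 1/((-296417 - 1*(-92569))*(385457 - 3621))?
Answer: -1/77836504928 ≈ -1.2847e-11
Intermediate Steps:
1/((-296417 - 1*(-92569))*(385457 - 3621)) = 1/((-296417 + 92569)*381836) = (1/381836)/(-203848) = -1/203848*1/381836 = -1/77836504928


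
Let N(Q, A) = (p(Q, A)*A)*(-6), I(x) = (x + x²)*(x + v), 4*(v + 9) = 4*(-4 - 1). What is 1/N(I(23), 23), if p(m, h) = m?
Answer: -1/685584 ≈ -1.4586e-6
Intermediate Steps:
v = -14 (v = -9 + (4*(-4 - 1))/4 = -9 + (4*(-5))/4 = -9 + (¼)*(-20) = -9 - 5 = -14)
I(x) = (-14 + x)*(x + x²) (I(x) = (x + x²)*(x - 14) = (x + x²)*(-14 + x) = (-14 + x)*(x + x²))
N(Q, A) = -6*A*Q (N(Q, A) = (Q*A)*(-6) = (A*Q)*(-6) = -6*A*Q)
1/N(I(23), 23) = 1/(-6*23*23*(-14 + 23² - 13*23)) = 1/(-6*23*23*(-14 + 529 - 299)) = 1/(-6*23*23*216) = 1/(-6*23*4968) = 1/(-685584) = -1/685584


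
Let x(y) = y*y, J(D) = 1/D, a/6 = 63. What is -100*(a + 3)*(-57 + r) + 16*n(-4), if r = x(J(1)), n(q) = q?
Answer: 2133536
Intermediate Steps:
a = 378 (a = 6*63 = 378)
x(y) = y**2
r = 1 (r = (1/1)**2 = 1**2 = 1)
-100*(a + 3)*(-57 + r) + 16*n(-4) = -100*(378 + 3)*(-57 + 1) + 16*(-4) = -38100*(-56) - 64 = -100*(-21336) - 64 = 2133600 - 64 = 2133536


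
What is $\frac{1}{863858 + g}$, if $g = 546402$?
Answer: $\frac{1}{1410260} \approx 7.0909 \cdot 10^{-7}$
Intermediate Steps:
$\frac{1}{863858 + g} = \frac{1}{863858 + 546402} = \frac{1}{1410260}$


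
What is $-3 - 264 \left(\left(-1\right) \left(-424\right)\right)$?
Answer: $-111939$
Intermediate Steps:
$-3 - 264 \left(\left(-1\right) \left(-424\right)\right) = -3 - 111936 = -111939$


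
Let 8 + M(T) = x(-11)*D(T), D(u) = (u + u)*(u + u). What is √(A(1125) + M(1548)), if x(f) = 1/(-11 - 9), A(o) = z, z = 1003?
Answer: I*√11956645/5 ≈ 691.57*I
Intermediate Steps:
A(o) = 1003
D(u) = 4*u² (D(u) = (2*u)*(2*u) = 4*u²)
x(f) = -1/20 (x(f) = 1/(-20) = -1/20)
M(T) = -8 - T²/5
√(A(1125) + M(1548)) = √(1003 + (-8 - ⅕*1548²)) = √(1003 + (-8 - ⅕*2396304)) = √(1003 + (-8 - 2396304/5)) = √(1003 - 2396344/5) = √(-2391329/5) = I*√11956645/5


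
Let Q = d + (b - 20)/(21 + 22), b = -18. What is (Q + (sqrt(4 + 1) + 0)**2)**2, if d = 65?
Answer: 8832784/1849 ≈ 4777.1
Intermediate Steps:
Q = 2757/43 (Q = 65 + (-18 - 20)/(21 + 22) = 65 - 38/43 = 2757/43 ≈ 64.116)
(Q + (sqrt(4 + 1) + 0)**2)**2 = (2757/43 + (sqrt(4 + 1) + 0)**2)**2 = (2757/43 + (sqrt(5) + 0)**2)**2 = (2757/43 + (sqrt(5))**2)**2 = (2757/43 + 5)**2 = (2972/43)**2 = 8832784/1849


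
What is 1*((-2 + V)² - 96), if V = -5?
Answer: -47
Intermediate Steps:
1*((-2 + V)² - 96) = 1*((-2 - 5)² - 96) = 1*((-7)² - 96) = 1*(49 - 96) = 1*(-47) = -47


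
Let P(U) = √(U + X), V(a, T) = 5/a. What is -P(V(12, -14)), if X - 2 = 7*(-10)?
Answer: -I*√2433/6 ≈ -8.2209*I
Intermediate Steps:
X = -68 (X = 2 + 7*(-10) = 2 - 70 = -68)
P(U) = √(-68 + U) (P(U) = √(U - 68) = √(-68 + U))
-P(V(12, -14)) = -√(-68 + 5/12) = -√(-811/12) = -I*√2433/6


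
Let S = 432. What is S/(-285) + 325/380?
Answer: -251/380 ≈ -0.66053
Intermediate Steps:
S/(-285) + 325/380 = 432/(-285) + 325/380 = 432*(-1/285) + 325*(1/380) = -144/95 + 65/76 = -251/380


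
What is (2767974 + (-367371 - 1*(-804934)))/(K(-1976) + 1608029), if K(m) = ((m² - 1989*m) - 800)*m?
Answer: -3205537/15478455011 ≈ -0.00020710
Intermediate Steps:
K(m) = m*(-800 + m² - 1989*m) (K(m) = (-800 + m² - 1989*m)*m = m*(-800 + m² - 1989*m))
(2767974 + (-367371 - 1*(-804934)))/(K(-1976) + 1608029) = (2767974 + (-367371 - 1*(-804934)))/(-1976*(-800 + (-1976)² - 1989*(-1976)) + 1608029) = (2767974 + (-367371 + 804934))/(-1976*(-800 + 3904576 + 3930264) + 1608029) = (2767974 + 437563)/(-1976*7834040 + 1608029) = 3205537/(-15480063040 + 1608029) = 3205537/(-15478455011) = 3205537*(-1/15478455011) = -3205537/15478455011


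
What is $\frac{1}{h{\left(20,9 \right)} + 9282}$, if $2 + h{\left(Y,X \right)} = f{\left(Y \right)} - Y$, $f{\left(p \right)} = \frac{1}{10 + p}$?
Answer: $\frac{30}{277801} \approx 0.00010799$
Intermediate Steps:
$h{\left(Y,X \right)} = -2 + \frac{1}{10 + Y} - Y$ ($h{\left(Y,X \right)} = -2 - \left(Y - \frac{1}{10 + Y}\right) = -2 + \frac{1}{10 + Y} - Y$)
$\frac{1}{h{\left(20,9 \right)} + 9282} = \frac{1}{\frac{1 - \left(2 + 20\right) \left(10 + 20\right)}{10 + 20} + 9282} = \frac{1}{\frac{1 - 22 \cdot 30}{30} + 9282} = \frac{1}{\frac{1 - 660}{30} + 9282} = \frac{1}{\frac{1}{30} \left(-659\right) + 9282} = \frac{1}{- \frac{659}{30} + 9282} = \frac{1}{\frac{277801}{30}} = \frac{30}{277801}$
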